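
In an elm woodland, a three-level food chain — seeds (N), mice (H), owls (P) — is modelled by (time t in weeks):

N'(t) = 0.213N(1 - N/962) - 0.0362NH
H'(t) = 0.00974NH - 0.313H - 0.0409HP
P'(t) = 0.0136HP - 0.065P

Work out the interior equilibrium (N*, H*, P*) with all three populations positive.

N* ≈ 181, H* ≈ 4.78, P* ≈ 35.4

From dP/dt = 0: 0.0136H* = 0.065, so H* = 4.78.
From dN/dt = 0: 0.213(1 - N*/962) = 0.0362·4.78, giving N* = 962·(1 - 0.812) = 181.
From dH/dt = 0: 0.00974·181 - 0.313 = 0.0409P*, so P* = 1.45/0.0409 = 35.4.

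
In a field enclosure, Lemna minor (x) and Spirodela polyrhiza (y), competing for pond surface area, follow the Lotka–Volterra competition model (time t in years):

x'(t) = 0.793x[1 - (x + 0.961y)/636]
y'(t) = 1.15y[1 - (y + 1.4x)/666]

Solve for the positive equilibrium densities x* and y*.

x* ≈ 11.7, y* ≈ 650

Setting both brackets to zero gives the nullclines x + 0.961y = 636 and 1.4x + y = 666.
Substituting y = 666 - 1.4x into the first: x(1 - 0.961·1.4) = 636 - 0.961·666.
So x* = -4.03/-0.345 = 11.7, and then y* = 666 - 1.4·11.7 = 650.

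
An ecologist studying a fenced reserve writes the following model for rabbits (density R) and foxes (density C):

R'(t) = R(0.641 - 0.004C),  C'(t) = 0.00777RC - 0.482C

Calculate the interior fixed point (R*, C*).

R* ≈ 62, C* ≈ 160

Set dC/dt = 0 with C > 0: 0.00777R - 0.482 = 0, so R* = 0.482/0.00777 = 62.
Set dR/dt = 0 with R > 0: 0.641 - 0.004C = 0, so C* = 0.641/0.004 = 160.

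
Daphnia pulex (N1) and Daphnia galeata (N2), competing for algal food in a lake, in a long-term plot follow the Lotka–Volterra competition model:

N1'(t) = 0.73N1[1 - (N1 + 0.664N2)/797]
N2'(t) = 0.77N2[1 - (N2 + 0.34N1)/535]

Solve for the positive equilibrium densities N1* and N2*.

N1* ≈ 571, N2* ≈ 341

Setting both brackets to zero gives the nullclines N1 + 0.664N2 = 797 and 0.34N1 + N2 = 535.
Substituting N2 = 535 - 0.34N1 into the first: N1(1 - 0.664·0.34) = 797 - 0.664·535.
So N1* = 442/0.774 = 571, and then N2* = 535 - 0.34·571 = 341.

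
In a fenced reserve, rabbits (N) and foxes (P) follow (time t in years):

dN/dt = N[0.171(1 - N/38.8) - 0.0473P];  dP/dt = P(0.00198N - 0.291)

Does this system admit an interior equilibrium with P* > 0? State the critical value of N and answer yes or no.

The predator equation gives dP/dt > 0 only when N > 0.291/0.00198 = 147.
Without the predator, N → K = 38.8. Since 38.8 < 147, the predator cannot invade.

Threshold N = 147; K < 147, so no, the predator goes extinct.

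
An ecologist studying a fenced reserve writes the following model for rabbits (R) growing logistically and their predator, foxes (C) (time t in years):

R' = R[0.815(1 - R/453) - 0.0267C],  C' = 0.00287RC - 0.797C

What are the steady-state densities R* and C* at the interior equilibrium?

R* ≈ 278, C* ≈ 11.8

From dC/dt = 0 with C > 0: 0.00287R* = 0.797, so R* = 278.
Substitute into dR/dt = 0: 0.815(1 - 278/453) = 0.0267C*.
The bracket is 0.387, giving C* = 0.315/0.0267 = 11.8.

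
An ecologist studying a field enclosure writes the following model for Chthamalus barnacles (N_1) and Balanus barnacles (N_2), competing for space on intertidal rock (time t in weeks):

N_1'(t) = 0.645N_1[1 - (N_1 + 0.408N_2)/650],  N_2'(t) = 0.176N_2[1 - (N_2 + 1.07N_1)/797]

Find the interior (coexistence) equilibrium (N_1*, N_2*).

Setting both brackets to zero gives the nullclines N_1 + 0.408N_2 = 650 and 1.07N_1 + N_2 = 797.
Substituting N_2 = 797 - 1.07N_1 into the first: N_1(1 - 0.408·1.07) = 650 - 0.408·797.
So N_1* = 325/0.563 = 577, and then N_2* = 797 - 1.07·577 = 180.

N_1* ≈ 577, N_2* ≈ 180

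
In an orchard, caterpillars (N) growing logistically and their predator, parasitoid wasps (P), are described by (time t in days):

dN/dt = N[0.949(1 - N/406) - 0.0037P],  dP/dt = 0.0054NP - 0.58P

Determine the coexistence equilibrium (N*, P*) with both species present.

N* ≈ 107, P* ≈ 189

From dP/dt = 0 with P > 0: 0.0054N* = 0.58, so N* = 107.
Substitute into dN/dt = 0: 0.949(1 - 107/406) = 0.0037P*.
The bracket is 0.735, giving P* = 0.698/0.0037 = 189.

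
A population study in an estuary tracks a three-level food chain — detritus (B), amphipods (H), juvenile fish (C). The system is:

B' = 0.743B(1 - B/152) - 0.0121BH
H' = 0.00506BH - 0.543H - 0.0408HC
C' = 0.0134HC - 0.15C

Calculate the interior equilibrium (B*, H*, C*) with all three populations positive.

B* ≈ 124, H* ≈ 11.2, C* ≈ 2.11

From dC/dt = 0: 0.0134H* = 0.15, so H* = 11.2.
From dB/dt = 0: 0.743(1 - B*/152) = 0.0121·11.2, giving B* = 152·(1 - 0.182) = 124.
From dH/dt = 0: 0.00506·124 - 0.543 = 0.0408C*, so C* = 0.0859/0.0408 = 2.11.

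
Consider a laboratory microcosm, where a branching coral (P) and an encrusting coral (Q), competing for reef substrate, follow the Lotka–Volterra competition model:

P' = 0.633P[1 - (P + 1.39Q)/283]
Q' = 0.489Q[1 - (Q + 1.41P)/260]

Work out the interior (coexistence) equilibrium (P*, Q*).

P* ≈ 81.7, Q* ≈ 145

Setting both brackets to zero gives the nullclines P + 1.39Q = 283 and 1.41P + Q = 260.
Substituting Q = 260 - 1.41P into the first: P(1 - 1.39·1.41) = 283 - 1.39·260.
So P* = -78.4/-0.96 = 81.7, and then Q* = 260 - 1.41·81.7 = 145.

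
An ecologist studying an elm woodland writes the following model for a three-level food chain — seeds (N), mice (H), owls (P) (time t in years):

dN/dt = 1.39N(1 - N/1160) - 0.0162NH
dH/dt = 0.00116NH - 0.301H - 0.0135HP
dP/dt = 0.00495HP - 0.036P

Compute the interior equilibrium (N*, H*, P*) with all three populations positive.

N* ≈ 1060, H* ≈ 7.27, P* ≈ 68.9

From dP/dt = 0: 0.00495H* = 0.036, so H* = 7.27.
From dN/dt = 0: 1.39(1 - N*/1160) = 0.0162·7.27, giving N* = 1160·(1 - 0.0848) = 1060.
From dH/dt = 0: 0.00116·1060 - 0.301 = 0.0135P*, so P* = 0.931/0.0135 = 68.9.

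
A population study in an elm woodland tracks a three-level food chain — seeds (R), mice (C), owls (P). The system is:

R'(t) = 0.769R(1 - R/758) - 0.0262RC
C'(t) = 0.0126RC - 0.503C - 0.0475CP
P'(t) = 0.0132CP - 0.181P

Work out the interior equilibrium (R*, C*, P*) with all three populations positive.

R* ≈ 404, C* ≈ 13.7, P* ≈ 96.5

From dP/dt = 0: 0.0132C* = 0.181, so C* = 13.7.
From dR/dt = 0: 0.769(1 - R*/758) = 0.0262·13.7, giving R* = 758·(1 - 0.467) = 404.
From dC/dt = 0: 0.0126·404 - 0.503 = 0.0475P*, so P* = 4.59/0.0475 = 96.5.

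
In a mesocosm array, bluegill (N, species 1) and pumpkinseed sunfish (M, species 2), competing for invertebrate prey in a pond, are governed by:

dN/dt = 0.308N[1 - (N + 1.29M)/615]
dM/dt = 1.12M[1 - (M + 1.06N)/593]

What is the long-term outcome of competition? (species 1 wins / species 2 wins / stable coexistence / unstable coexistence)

Compare the nullcline intercepts: K1/α12 = 615/1.29 = 477 < K2 = 593; K2/α21 = 593/1.06 = 559 < K1 = 615.
Since both are reversed, neither can invade when rare; the interior point is a saddle.

unstable coexistence (outcome depends on initial conditions)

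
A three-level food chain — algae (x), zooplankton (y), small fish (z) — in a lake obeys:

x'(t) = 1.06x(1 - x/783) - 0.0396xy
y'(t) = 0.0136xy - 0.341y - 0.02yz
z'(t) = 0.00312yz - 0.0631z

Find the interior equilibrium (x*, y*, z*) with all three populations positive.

From dz/dt = 0: 0.00312y* = 0.0631, so y* = 20.2.
From dx/dt = 0: 1.06(1 - x*/783) = 0.0396·20.2, giving x* = 783·(1 - 0.756) = 191.
From dy/dt = 0: 0.0136·191 - 0.341 = 0.02z*, so z* = 2.26/0.02 = 113.

x* ≈ 191, y* ≈ 20.2, z* ≈ 113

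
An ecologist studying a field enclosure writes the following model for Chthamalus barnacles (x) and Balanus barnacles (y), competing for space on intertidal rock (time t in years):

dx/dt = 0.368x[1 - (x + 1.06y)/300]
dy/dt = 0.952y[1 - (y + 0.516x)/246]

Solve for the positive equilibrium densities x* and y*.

x* ≈ 86.6, y* ≈ 201

Setting both brackets to zero gives the nullclines x + 1.06y = 300 and 0.516x + y = 246.
Substituting y = 246 - 0.516x into the first: x(1 - 1.06·0.516) = 300 - 1.06·246.
So x* = 39.2/0.453 = 86.6, and then y* = 246 - 0.516·86.6 = 201.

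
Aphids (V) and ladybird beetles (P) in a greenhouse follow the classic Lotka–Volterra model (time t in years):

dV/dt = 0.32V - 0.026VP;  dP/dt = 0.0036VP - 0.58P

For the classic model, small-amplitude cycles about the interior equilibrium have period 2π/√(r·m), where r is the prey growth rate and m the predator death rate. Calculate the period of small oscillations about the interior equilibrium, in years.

Here r = 0.32 and m = 0.58, so r·m = 0.186.
ω = √0.186 = 0.431 per year, hence T = 2π/ω ≈ 14.6 years.

T ≈ 14.6 years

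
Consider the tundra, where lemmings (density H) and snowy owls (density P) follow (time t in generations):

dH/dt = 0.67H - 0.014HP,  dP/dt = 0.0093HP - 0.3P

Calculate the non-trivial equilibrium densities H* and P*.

Set dP/dt = 0 with P > 0: 0.0093H - 0.3 = 0, so H* = 0.3/0.0093 = 32.3.
Set dH/dt = 0 with H > 0: 0.67 - 0.014P = 0, so P* = 0.67/0.014 = 47.9.

H* ≈ 32.3, P* ≈ 47.9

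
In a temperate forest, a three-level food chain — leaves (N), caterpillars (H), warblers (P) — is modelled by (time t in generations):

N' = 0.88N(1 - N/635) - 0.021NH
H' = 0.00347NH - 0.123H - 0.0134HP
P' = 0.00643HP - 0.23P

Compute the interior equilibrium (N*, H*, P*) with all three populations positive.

N* ≈ 93, H* ≈ 35.8, P* ≈ 14.9

From dP/dt = 0: 0.00643H* = 0.23, so H* = 35.8.
From dN/dt = 0: 0.88(1 - N*/635) = 0.021·35.8, giving N* = 635·(1 - 0.854) = 93.
From dH/dt = 0: 0.00347·93 - 0.123 = 0.0134P*, so P* = 0.2/0.0134 = 14.9.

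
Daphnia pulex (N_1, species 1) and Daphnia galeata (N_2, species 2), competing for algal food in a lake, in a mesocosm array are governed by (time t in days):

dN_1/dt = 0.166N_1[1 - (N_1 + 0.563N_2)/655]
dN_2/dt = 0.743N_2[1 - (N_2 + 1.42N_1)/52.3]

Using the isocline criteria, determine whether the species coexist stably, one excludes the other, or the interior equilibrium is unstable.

species 1 excludes species 2

Compare the nullcline intercepts: K1/α12 = 655/0.563 = 1160 > K2 = 52.3; K2/α21 = 52.3/1.42 = 36.8 < K1 = 655.
Since the inequalities point opposite ways, species 1 can invade but species 2 cannot.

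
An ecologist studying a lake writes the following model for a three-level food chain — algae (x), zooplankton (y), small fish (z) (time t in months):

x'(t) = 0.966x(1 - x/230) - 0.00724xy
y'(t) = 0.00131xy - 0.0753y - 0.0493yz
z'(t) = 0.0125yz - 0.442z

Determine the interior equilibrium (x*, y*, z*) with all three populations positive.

From dz/dt = 0: 0.0125y* = 0.442, so y* = 35.4.
From dx/dt = 0: 0.966(1 - x*/230) = 0.00724·35.4, giving x* = 230·(1 - 0.265) = 169.
From dy/dt = 0: 0.00131·169 - 0.0753 = 0.0493z*, so z* = 0.146/0.0493 = 2.96.

x* ≈ 169, y* ≈ 35.4, z* ≈ 2.96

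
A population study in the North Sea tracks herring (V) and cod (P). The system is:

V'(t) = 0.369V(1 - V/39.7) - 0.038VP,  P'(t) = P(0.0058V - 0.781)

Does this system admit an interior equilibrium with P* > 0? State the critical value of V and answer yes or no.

The predator equation gives dP/dt > 0 only when V > 0.781/0.0058 = 135.
Without the predator, V → K = 39.7. Since 39.7 < 135, the predator cannot invade.

Threshold V = 135; K < 135, so no, the predator goes extinct.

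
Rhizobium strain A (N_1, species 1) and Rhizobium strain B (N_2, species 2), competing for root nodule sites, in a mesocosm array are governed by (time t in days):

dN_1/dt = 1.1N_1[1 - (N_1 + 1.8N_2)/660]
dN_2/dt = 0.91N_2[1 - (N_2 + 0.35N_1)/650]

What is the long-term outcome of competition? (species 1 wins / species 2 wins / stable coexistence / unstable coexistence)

Compare the nullcline intercepts: K1/α12 = 660/1.8 = 367 < K2 = 650; K2/α21 = 650/0.35 = 1860 > K1 = 660.
Since the inequalities point opposite ways, species 2 can invade but species 1 cannot.

species 2 excludes species 1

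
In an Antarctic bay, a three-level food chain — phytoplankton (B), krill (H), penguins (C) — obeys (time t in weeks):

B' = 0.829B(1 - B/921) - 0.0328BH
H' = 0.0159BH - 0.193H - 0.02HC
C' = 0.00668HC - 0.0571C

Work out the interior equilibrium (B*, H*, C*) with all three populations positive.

B* ≈ 610, H* ≈ 8.55, C* ≈ 475

From dC/dt = 0: 0.00668H* = 0.0571, so H* = 8.55.
From dB/dt = 0: 0.829(1 - B*/921) = 0.0328·8.55, giving B* = 921·(1 - 0.338) = 610.
From dH/dt = 0: 0.0159·610 - 0.193 = 0.02C*, so C* = 9.5/0.02 = 475.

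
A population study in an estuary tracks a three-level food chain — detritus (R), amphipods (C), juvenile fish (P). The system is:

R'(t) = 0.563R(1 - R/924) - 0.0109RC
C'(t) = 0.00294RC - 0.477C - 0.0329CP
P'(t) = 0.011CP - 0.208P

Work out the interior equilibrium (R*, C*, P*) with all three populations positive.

R* ≈ 586, C* ≈ 18.9, P* ≈ 37.8

From dP/dt = 0: 0.011C* = 0.208, so C* = 18.9.
From dR/dt = 0: 0.563(1 - R*/924) = 0.0109·18.9, giving R* = 924·(1 - 0.366) = 586.
From dC/dt = 0: 0.00294·586 - 0.477 = 0.0329P*, so P* = 1.25/0.0329 = 37.8.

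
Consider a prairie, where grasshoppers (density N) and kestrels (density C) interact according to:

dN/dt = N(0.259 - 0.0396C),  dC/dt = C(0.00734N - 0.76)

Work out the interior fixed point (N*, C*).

Set dC/dt = 0 with C > 0: 0.00734N - 0.76 = 0, so N* = 0.76/0.00734 = 104.
Set dN/dt = 0 with N > 0: 0.259 - 0.0396C = 0, so C* = 0.259/0.0396 = 6.54.

N* ≈ 104, C* ≈ 6.54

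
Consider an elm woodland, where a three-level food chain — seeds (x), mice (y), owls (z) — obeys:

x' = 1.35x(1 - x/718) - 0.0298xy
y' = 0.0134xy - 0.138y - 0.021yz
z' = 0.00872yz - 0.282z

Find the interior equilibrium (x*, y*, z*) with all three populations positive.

x* ≈ 205, y* ≈ 32.3, z* ≈ 125

From dz/dt = 0: 0.00872y* = 0.282, so y* = 32.3.
From dx/dt = 0: 1.35(1 - x*/718) = 0.0298·32.3, giving x* = 718·(1 - 0.714) = 205.
From dy/dt = 0: 0.0134·205 - 0.138 = 0.021z*, so z* = 2.61/0.021 = 125.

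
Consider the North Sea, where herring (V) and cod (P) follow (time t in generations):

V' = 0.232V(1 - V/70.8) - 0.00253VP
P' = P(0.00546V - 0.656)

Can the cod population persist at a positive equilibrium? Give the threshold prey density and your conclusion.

Threshold V = 120; K < 120, so no, the predator goes extinct.

The predator equation gives dP/dt > 0 only when V > 0.656/0.00546 = 120.
Without the predator, V → K = 70.8. Since 70.8 < 120, the predator cannot invade.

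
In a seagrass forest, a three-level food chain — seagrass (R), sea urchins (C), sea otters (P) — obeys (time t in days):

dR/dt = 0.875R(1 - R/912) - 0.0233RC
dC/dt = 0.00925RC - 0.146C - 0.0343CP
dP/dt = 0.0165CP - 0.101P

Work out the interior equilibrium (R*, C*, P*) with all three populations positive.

R* ≈ 763, C* ≈ 6.12, P* ≈ 202

From dP/dt = 0: 0.0165C* = 0.101, so C* = 6.12.
From dR/dt = 0: 0.875(1 - R*/912) = 0.0233·6.12, giving R* = 912·(1 - 0.163) = 763.
From dC/dt = 0: 0.00925·763 - 0.146 = 0.0343P*, so P* = 6.91/0.0343 = 202.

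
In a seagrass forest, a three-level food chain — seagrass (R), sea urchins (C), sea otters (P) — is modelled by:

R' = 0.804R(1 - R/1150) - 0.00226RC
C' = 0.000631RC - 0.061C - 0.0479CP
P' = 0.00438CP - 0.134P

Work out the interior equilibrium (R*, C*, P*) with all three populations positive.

From dP/dt = 0: 0.00438C* = 0.134, so C* = 30.6.
From dR/dt = 0: 0.804(1 - R*/1150) = 0.00226·30.6, giving R* = 1150·(1 - 0.086) = 1050.
From dC/dt = 0: 0.000631·1050 - 0.061 = 0.0479P*, so P* = 0.602/0.0479 = 12.6.

R* ≈ 1050, C* ≈ 30.6, P* ≈ 12.6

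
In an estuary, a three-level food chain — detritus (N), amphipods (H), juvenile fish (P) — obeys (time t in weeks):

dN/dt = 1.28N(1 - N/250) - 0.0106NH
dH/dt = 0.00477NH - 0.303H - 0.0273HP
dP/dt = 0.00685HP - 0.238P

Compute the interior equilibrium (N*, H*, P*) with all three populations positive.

From dP/dt = 0: 0.00685H* = 0.238, so H* = 34.7.
From dN/dt = 0: 1.28(1 - N*/250) = 0.0106·34.7, giving N* = 250·(1 - 0.288) = 178.
From dH/dt = 0: 0.00477·178 - 0.303 = 0.0273P*, so P* = 0.546/0.0273 = 20.

N* ≈ 178, H* ≈ 34.7, P* ≈ 20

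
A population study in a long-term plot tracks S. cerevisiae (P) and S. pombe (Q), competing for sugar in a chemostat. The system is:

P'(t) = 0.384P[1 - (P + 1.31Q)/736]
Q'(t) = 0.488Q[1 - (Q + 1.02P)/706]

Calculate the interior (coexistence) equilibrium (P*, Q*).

Setting both brackets to zero gives the nullclines P + 1.31Q = 736 and 1.02P + Q = 706.
Substituting Q = 706 - 1.02P into the first: P(1 - 1.31·1.02) = 736 - 1.31·706.
So P* = -189/-0.336 = 562, and then Q* = 706 - 1.02·562 = 133.

P* ≈ 562, Q* ≈ 133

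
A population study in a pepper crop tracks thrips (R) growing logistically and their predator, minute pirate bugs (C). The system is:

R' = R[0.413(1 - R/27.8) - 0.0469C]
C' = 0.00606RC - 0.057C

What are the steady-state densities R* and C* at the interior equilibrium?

From dC/dt = 0 with C > 0: 0.00606R* = 0.057, so R* = 9.41.
Substitute into dR/dt = 0: 0.413(1 - 9.41/27.8) = 0.0469C*.
The bracket is 0.662, giving C* = 0.273/0.0469 = 5.83.

R* ≈ 9.41, C* ≈ 5.83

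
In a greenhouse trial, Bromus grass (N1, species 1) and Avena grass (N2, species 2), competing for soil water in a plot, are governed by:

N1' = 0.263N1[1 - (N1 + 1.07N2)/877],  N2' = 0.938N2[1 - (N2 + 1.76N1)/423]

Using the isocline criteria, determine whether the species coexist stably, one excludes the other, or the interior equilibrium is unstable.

Compare the nullcline intercepts: K1/α12 = 877/1.07 = 820 > K2 = 423; K2/α21 = 423/1.76 = 240 < K1 = 877.
Since the inequalities point opposite ways, species 1 can invade but species 2 cannot.

species 1 excludes species 2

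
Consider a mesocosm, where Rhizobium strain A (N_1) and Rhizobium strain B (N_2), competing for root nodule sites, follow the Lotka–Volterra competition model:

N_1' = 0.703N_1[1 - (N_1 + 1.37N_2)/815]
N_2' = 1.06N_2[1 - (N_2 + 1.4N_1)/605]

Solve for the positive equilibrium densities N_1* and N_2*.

Setting both brackets to zero gives the nullclines N_1 + 1.37N_2 = 815 and 1.4N_1 + N_2 = 605.
Substituting N_2 = 605 - 1.4N_1 into the first: N_1(1 - 1.37·1.4) = 815 - 1.37·605.
So N_1* = -13.9/-0.918 = 15.1, and then N_2* = 605 - 1.4·15.1 = 584.

N_1* ≈ 15.1, N_2* ≈ 584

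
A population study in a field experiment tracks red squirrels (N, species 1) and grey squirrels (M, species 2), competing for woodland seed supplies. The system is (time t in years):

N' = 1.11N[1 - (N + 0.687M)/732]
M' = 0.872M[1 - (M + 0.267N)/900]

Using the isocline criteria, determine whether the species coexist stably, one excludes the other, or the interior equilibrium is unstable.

Compare the nullcline intercepts: K1/α12 = 732/0.687 = 1070 > K2 = 900; K2/α21 = 900/0.267 = 3370 > K1 = 732.
Since both inequalities hold, each species can invade when rare, so the interior equilibrium is stable.

stable coexistence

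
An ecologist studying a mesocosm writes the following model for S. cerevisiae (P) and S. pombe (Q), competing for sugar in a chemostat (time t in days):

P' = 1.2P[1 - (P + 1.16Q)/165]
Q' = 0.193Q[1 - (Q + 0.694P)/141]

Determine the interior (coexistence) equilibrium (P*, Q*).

P* ≈ 7.39, Q* ≈ 136

Setting both brackets to zero gives the nullclines P + 1.16Q = 165 and 0.694P + Q = 141.
Substituting Q = 141 - 0.694P into the first: P(1 - 1.16·0.694) = 165 - 1.16·141.
So P* = 1.44/0.195 = 7.39, and then Q* = 141 - 0.694·7.39 = 136.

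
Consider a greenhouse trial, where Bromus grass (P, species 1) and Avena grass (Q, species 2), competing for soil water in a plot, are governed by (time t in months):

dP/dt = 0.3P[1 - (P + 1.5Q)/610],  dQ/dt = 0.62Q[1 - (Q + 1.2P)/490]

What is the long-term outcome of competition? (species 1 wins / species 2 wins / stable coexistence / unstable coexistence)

unstable coexistence (outcome depends on initial conditions)

Compare the nullcline intercepts: K1/α12 = 610/1.5 = 407 < K2 = 490; K2/α21 = 490/1.2 = 408 < K1 = 610.
Since both are reversed, neither can invade when rare; the interior point is a saddle.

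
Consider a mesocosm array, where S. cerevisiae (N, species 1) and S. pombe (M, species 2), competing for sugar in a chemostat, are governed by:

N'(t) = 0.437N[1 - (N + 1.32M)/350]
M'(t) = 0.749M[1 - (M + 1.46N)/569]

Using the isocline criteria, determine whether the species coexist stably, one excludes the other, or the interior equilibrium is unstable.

Compare the nullcline intercepts: K1/α12 = 350/1.32 = 265 < K2 = 569; K2/α21 = 569/1.46 = 390 > K1 = 350.
Since the inequalities point opposite ways, species 2 can invade but species 1 cannot.

species 2 excludes species 1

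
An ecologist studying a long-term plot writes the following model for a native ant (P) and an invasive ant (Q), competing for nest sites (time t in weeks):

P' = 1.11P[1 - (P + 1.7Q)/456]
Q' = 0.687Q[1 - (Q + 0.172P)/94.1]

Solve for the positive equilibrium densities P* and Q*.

P* ≈ 418, Q* ≈ 22.1

Setting both brackets to zero gives the nullclines P + 1.7Q = 456 and 0.172P + Q = 94.1.
Substituting Q = 94.1 - 0.172P into the first: P(1 - 1.7·0.172) = 456 - 1.7·94.1.
So P* = 296/0.708 = 418, and then Q* = 94.1 - 0.172·418 = 22.1.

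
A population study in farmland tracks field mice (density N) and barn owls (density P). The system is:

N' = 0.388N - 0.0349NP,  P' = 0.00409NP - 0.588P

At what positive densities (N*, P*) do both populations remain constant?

Set dP/dt = 0 with P > 0: 0.00409N - 0.588 = 0, so N* = 0.588/0.00409 = 144.
Set dN/dt = 0 with N > 0: 0.388 - 0.0349P = 0, so P* = 0.388/0.0349 = 11.1.

N* ≈ 144, P* ≈ 11.1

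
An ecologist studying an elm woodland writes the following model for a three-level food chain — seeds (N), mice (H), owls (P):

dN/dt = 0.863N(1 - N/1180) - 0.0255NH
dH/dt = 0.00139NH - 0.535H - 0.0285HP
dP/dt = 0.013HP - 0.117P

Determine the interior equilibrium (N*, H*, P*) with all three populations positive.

N* ≈ 866, H* ≈ 9, P* ≈ 23.5

From dP/dt = 0: 0.013H* = 0.117, so H* = 9.
From dN/dt = 0: 0.863(1 - N*/1180) = 0.0255·9, giving N* = 1180·(1 - 0.266) = 866.
From dH/dt = 0: 0.00139·866 - 0.535 = 0.0285P*, so P* = 0.669/0.0285 = 23.5.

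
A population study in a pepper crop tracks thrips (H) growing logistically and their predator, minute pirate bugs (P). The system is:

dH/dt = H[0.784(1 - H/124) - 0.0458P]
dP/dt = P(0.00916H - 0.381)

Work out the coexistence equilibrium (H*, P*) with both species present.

From dP/dt = 0 with P > 0: 0.00916H* = 0.381, so H* = 41.6.
Substitute into dH/dt = 0: 0.784(1 - 41.6/124) = 0.0458P*.
The bracket is 0.665, giving P* = 0.521/0.0458 = 11.4.

H* ≈ 41.6, P* ≈ 11.4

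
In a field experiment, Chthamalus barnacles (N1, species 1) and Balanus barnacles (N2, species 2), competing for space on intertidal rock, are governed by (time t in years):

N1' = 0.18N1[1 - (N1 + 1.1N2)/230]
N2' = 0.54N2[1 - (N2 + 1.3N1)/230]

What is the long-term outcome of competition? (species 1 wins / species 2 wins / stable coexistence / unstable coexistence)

Compare the nullcline intercepts: K1/α12 = 230/1.1 = 209 < K2 = 230; K2/α21 = 230/1.3 = 177 < K1 = 230.
Since both are reversed, neither can invade when rare; the interior point is a saddle.

unstable coexistence (outcome depends on initial conditions)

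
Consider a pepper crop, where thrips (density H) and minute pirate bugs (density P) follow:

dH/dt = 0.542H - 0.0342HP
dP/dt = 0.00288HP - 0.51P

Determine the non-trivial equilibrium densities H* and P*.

Set dP/dt = 0 with P > 0: 0.00288H - 0.51 = 0, so H* = 0.51/0.00288 = 177.
Set dH/dt = 0 with H > 0: 0.542 - 0.0342P = 0, so P* = 0.542/0.0342 = 15.8.

H* ≈ 177, P* ≈ 15.8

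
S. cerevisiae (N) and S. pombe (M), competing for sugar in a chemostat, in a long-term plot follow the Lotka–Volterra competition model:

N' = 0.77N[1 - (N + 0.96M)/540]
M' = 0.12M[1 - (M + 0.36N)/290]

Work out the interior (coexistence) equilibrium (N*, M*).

N* ≈ 400, M* ≈ 146

Setting both brackets to zero gives the nullclines N + 0.96M = 540 and 0.36N + M = 290.
Substituting M = 290 - 0.36N into the first: N(1 - 0.96·0.36) = 540 - 0.96·290.
So N* = 262/0.654 = 400, and then M* = 290 - 0.36·400 = 146.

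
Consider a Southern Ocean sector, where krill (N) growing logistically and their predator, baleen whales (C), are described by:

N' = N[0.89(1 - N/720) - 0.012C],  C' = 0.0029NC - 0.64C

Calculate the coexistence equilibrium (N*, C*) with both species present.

N* ≈ 221, C* ≈ 51.4

From dC/dt = 0 with C > 0: 0.0029N* = 0.64, so N* = 221.
Substitute into dN/dt = 0: 0.89(1 - 221/720) = 0.012C*.
The bracket is 0.693, giving C* = 0.617/0.012 = 51.4.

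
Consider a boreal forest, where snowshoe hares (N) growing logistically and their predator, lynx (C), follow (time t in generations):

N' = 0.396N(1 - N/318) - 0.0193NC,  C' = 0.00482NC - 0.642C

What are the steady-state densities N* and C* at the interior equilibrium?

From dC/dt = 0 with C > 0: 0.00482N* = 0.642, so N* = 133.
Substitute into dN/dt = 0: 0.396(1 - 133/318) = 0.0193C*.
The bracket is 0.581, giving C* = 0.23/0.0193 = 11.9.

N* ≈ 133, C* ≈ 11.9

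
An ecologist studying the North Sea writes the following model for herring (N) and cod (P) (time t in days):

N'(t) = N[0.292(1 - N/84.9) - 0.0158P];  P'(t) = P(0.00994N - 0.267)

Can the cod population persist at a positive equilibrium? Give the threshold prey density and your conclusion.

Threshold N = 26.9; K > 26.9, so yes, the predator persists.

The predator equation gives dP/dt > 0 only when N > 0.267/0.00994 = 26.9.
Without the predator, N → K = 84.9. Since 84.9 > 26.9, the predator can invade and persist.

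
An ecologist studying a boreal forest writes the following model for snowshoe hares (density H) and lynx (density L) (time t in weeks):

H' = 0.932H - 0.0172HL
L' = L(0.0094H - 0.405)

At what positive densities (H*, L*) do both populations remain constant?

Set dL/dt = 0 with L > 0: 0.0094H - 0.405 = 0, so H* = 0.405/0.0094 = 43.1.
Set dH/dt = 0 with H > 0: 0.932 - 0.0172L = 0, so L* = 0.932/0.0172 = 54.2.

H* ≈ 43.1, L* ≈ 54.2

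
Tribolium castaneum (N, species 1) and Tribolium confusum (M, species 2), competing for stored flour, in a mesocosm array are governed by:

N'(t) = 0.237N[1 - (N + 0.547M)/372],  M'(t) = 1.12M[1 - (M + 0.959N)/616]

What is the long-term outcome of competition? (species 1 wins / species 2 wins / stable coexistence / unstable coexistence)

Compare the nullcline intercepts: K1/α12 = 372/0.547 = 680 > K2 = 616; K2/α21 = 616/0.959 = 642 > K1 = 372.
Since both inequalities hold, each species can invade when rare, so the interior equilibrium is stable.

stable coexistence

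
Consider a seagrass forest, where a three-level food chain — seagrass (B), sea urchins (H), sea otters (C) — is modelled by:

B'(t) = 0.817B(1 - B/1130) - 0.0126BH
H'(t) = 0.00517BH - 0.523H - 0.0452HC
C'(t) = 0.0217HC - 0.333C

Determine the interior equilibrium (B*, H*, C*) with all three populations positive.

B* ≈ 863, H* ≈ 15.3, C* ≈ 87.1

From dC/dt = 0: 0.0217H* = 0.333, so H* = 15.3.
From dB/dt = 0: 0.817(1 - B*/1130) = 0.0126·15.3, giving B* = 1130·(1 - 0.237) = 863.
From dH/dt = 0: 0.00517·863 - 0.523 = 0.0452C*, so C* = 3.94/0.0452 = 87.1.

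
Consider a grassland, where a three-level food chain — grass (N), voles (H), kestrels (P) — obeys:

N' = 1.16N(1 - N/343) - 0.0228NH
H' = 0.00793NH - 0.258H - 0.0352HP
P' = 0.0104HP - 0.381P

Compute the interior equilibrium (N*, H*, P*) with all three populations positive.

From dP/dt = 0: 0.0104H* = 0.381, so H* = 36.6.
From dN/dt = 0: 1.16(1 - N*/343) = 0.0228·36.6, giving N* = 343·(1 - 0.72) = 96.
From dH/dt = 0: 0.00793·96 - 0.258 = 0.0352P*, so P* = 0.503/0.0352 = 14.3.

N* ≈ 96, H* ≈ 36.6, P* ≈ 14.3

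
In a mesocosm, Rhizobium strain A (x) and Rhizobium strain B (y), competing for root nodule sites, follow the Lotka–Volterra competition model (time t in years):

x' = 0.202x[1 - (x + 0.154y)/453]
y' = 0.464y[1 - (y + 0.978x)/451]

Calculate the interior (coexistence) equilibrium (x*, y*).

Setting both brackets to zero gives the nullclines x + 0.154y = 453 and 0.978x + y = 451.
Substituting y = 451 - 0.978x into the first: x(1 - 0.154·0.978) = 453 - 0.154·451.
So x* = 384/0.849 = 452, and then y* = 451 - 0.978·452 = 9.38.

x* ≈ 452, y* ≈ 9.38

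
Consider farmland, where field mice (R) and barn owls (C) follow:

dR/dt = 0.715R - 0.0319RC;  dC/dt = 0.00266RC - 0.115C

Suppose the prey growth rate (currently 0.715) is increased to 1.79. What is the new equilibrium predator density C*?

At the interior fixed point, setting dR/dt = 0 with R > 0 fixes C* = (prey growth rate)/(RC coefficient) — independent of the other coefficients.
With the change, C* = 1.79/0.0319 = 56.1; it rises from 22.4.

C* ≈ 56.1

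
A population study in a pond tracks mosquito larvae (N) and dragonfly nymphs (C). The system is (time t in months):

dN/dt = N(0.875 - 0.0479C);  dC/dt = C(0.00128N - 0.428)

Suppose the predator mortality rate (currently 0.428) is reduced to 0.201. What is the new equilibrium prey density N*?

At the interior fixed point, setting dC/dt = 0 with C > 0 fixes N* = (predator death rate)/(NC coefficient) — independent of the other coefficients.
With the change, N* = 0.201/0.00128 = 157; it falls from 334.

N* ≈ 157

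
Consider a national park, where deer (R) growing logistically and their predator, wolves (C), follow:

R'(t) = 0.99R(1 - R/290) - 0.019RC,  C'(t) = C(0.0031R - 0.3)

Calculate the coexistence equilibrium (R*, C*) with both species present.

R* ≈ 96.8, C* ≈ 34.7

From dC/dt = 0 with C > 0: 0.0031R* = 0.3, so R* = 96.8.
Substitute into dR/dt = 0: 0.99(1 - 96.8/290) = 0.019C*.
The bracket is 0.666, giving C* = 0.66/0.019 = 34.7.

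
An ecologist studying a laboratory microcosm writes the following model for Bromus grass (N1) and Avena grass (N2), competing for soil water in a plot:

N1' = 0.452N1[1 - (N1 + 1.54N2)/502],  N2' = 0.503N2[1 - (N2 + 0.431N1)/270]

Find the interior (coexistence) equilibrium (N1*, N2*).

Setting both brackets to zero gives the nullclines N1 + 1.54N2 = 502 and 0.431N1 + N2 = 270.
Substituting N2 = 270 - 0.431N1 into the first: N1(1 - 1.54·0.431) = 502 - 1.54·270.
So N1* = 86.2/0.336 = 256, and then N2* = 270 - 0.431·256 = 160.

N1* ≈ 256, N2* ≈ 160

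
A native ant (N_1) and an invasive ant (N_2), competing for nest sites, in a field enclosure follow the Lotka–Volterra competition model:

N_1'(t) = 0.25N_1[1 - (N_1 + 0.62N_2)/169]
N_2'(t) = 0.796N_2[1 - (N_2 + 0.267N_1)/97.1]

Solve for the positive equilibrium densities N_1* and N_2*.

N_1* ≈ 130, N_2* ≈ 62.3

Setting both brackets to zero gives the nullclines N_1 + 0.62N_2 = 169 and 0.267N_1 + N_2 = 97.1.
Substituting N_2 = 97.1 - 0.267N_1 into the first: N_1(1 - 0.62·0.267) = 169 - 0.62·97.1.
So N_1* = 109/0.834 = 130, and then N_2* = 97.1 - 0.267·130 = 62.3.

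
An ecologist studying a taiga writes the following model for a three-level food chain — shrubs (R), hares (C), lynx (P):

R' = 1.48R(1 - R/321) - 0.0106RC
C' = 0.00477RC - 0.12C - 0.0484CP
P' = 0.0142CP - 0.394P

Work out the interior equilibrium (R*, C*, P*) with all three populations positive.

From dP/dt = 0: 0.0142C* = 0.394, so C* = 27.7.
From dR/dt = 0: 1.48(1 - R*/321) = 0.0106·27.7, giving R* = 321·(1 - 0.199) = 257.
From dC/dt = 0: 0.00477·257 - 0.12 = 0.0484P*, so P* = 1.11/0.0484 = 22.9.

R* ≈ 257, C* ≈ 27.7, P* ≈ 22.9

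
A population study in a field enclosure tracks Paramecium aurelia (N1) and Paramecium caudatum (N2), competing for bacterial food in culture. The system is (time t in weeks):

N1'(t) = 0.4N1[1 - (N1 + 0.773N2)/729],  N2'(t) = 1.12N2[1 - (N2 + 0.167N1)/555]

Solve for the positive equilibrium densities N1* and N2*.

N1* ≈ 344, N2* ≈ 497

Setting both brackets to zero gives the nullclines N1 + 0.773N2 = 729 and 0.167N1 + N2 = 555.
Substituting N2 = 555 - 0.167N1 into the first: N1(1 - 0.773·0.167) = 729 - 0.773·555.
So N1* = 300/0.871 = 344, and then N2* = 555 - 0.167·344 = 497.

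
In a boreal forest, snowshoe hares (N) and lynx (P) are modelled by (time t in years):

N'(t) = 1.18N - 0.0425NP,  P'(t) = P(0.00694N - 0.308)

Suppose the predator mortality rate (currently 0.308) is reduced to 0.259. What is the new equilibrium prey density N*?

At the interior fixed point, setting dP/dt = 0 with P > 0 fixes N* = (predator death rate)/(NP coefficient) — independent of the other coefficients.
With the change, N* = 0.259/0.00694 = 37.3; it falls from 44.4.

N* ≈ 37.3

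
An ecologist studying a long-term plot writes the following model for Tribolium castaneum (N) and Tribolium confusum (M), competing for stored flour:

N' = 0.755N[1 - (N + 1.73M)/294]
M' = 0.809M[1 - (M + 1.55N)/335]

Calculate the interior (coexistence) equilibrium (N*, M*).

N* ≈ 170, M* ≈ 71.8

Setting both brackets to zero gives the nullclines N + 1.73M = 294 and 1.55N + M = 335.
Substituting M = 335 - 1.55N into the first: N(1 - 1.73·1.55) = 294 - 1.73·335.
So N* = -286/-1.68 = 170, and then M* = 335 - 1.55·170 = 71.8.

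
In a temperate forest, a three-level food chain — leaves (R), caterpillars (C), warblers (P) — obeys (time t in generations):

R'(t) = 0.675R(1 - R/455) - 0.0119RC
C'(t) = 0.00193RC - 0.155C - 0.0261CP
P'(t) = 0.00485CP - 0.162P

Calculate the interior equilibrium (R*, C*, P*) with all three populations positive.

From dP/dt = 0: 0.00485C* = 0.162, so C* = 33.4.
From dR/dt = 0: 0.675(1 - R*/455) = 0.0119·33.4, giving R* = 455·(1 - 0.589) = 187.
From dC/dt = 0: 0.00193·187 - 0.155 = 0.0261P*, so P* = 0.206/0.0261 = 7.89.

R* ≈ 187, C* ≈ 33.4, P* ≈ 7.89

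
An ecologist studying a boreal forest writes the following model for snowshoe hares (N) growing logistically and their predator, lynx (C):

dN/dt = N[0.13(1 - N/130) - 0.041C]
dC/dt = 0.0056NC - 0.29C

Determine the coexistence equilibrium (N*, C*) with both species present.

From dC/dt = 0 with C > 0: 0.0056N* = 0.29, so N* = 51.8.
Substitute into dN/dt = 0: 0.13(1 - 51.8/130) = 0.041C*.
The bracket is 0.602, giving C* = 0.0782/0.041 = 1.91.

N* ≈ 51.8, C* ≈ 1.91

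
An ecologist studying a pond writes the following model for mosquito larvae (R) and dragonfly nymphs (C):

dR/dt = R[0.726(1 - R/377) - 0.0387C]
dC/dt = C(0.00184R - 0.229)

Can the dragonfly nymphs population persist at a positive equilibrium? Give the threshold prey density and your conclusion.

The predator equation gives dC/dt > 0 only when R > 0.229/0.00184 = 124.
Without the predator, R → K = 377. Since 377 > 124, the predator can invade and persist.

Threshold R = 124; K > 124, so yes, the predator persists.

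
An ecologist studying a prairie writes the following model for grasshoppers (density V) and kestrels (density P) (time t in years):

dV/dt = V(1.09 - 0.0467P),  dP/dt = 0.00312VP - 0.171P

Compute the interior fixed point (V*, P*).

V* ≈ 54.8, P* ≈ 23.3

Set dP/dt = 0 with P > 0: 0.00312V - 0.171 = 0, so V* = 0.171/0.00312 = 54.8.
Set dV/dt = 0 with V > 0: 1.09 - 0.0467P = 0, so P* = 1.09/0.0467 = 23.3.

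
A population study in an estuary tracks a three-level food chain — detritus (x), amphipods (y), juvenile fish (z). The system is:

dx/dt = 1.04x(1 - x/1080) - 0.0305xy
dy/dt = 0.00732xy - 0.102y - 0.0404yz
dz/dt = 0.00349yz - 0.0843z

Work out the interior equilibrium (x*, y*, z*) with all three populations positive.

From dz/dt = 0: 0.00349y* = 0.0843, so y* = 24.2.
From dx/dt = 0: 1.04(1 - x*/1080) = 0.0305·24.2, giving x* = 1080·(1 - 0.708) = 315.
From dy/dt = 0: 0.00732·315 - 0.102 = 0.0404z*, so z* = 2.2/0.0404 = 54.5.

x* ≈ 315, y* ≈ 24.2, z* ≈ 54.5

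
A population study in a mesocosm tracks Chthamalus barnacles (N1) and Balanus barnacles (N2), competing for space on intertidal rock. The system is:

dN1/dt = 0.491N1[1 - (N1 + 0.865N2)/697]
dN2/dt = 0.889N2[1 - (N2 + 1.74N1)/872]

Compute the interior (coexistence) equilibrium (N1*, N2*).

N1* ≈ 113, N2* ≈ 675

Setting both brackets to zero gives the nullclines N1 + 0.865N2 = 697 and 1.74N1 + N2 = 872.
Substituting N2 = 872 - 1.74N1 into the first: N1(1 - 0.865·1.74) = 697 - 0.865·872.
So N1* = -57.3/-0.505 = 113, and then N2* = 872 - 1.74·113 = 675.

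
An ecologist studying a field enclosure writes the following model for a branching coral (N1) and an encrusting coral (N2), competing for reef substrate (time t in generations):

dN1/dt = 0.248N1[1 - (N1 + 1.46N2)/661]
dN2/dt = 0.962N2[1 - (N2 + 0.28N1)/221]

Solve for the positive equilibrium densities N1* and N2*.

N1* ≈ 572, N2* ≈ 60.8

Setting both brackets to zero gives the nullclines N1 + 1.46N2 = 661 and 0.28N1 + N2 = 221.
Substituting N2 = 221 - 0.28N1 into the first: N1(1 - 1.46·0.28) = 661 - 1.46·221.
So N1* = 338/0.591 = 572, and then N2* = 221 - 0.28·572 = 60.8.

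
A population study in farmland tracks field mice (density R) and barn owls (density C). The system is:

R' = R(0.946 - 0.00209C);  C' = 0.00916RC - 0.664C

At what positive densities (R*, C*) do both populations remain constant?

R* ≈ 72.5, C* ≈ 453

Set dC/dt = 0 with C > 0: 0.00916R - 0.664 = 0, so R* = 0.664/0.00916 = 72.5.
Set dR/dt = 0 with R > 0: 0.946 - 0.00209C = 0, so C* = 0.946/0.00209 = 453.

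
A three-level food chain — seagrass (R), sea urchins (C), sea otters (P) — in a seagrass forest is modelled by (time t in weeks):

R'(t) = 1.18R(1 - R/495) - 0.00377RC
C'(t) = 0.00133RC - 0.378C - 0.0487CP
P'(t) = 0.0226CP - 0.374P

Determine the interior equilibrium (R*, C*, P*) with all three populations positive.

R* ≈ 469, C* ≈ 16.5, P* ≈ 5.04

From dP/dt = 0: 0.0226C* = 0.374, so C* = 16.5.
From dR/dt = 0: 1.18(1 - R*/495) = 0.00377·16.5, giving R* = 495·(1 - 0.0529) = 469.
From dC/dt = 0: 0.00133·469 - 0.378 = 0.0487P*, so P* = 0.246/0.0487 = 5.04.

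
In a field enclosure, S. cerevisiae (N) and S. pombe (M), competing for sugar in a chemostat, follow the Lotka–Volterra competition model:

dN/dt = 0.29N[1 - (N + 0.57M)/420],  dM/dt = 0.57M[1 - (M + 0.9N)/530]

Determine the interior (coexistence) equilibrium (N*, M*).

N* ≈ 242, M* ≈ 312

Setting both brackets to zero gives the nullclines N + 0.57M = 420 and 0.9N + M = 530.
Substituting M = 530 - 0.9N into the first: N(1 - 0.57·0.9) = 420 - 0.57·530.
So N* = 118/0.487 = 242, and then M* = 530 - 0.9·242 = 312.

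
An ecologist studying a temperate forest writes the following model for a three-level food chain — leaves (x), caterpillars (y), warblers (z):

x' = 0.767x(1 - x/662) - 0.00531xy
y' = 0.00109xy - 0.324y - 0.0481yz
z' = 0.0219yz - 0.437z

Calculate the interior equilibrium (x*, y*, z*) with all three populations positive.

x* ≈ 571, y* ≈ 20, z* ≈ 6.19

From dz/dt = 0: 0.0219y* = 0.437, so y* = 20.
From dx/dt = 0: 0.767(1 - x*/662) = 0.00531·20, giving x* = 662·(1 - 0.138) = 571.
From dy/dt = 0: 0.00109·571 - 0.324 = 0.0481z*, so z* = 0.298/0.0481 = 6.19.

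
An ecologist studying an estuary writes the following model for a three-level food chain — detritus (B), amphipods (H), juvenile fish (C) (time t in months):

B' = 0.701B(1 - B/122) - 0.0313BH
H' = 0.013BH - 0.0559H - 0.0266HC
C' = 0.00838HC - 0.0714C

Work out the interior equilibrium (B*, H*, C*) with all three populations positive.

B* ≈ 75.6, H* ≈ 8.52, C* ≈ 34.8

From dC/dt = 0: 0.00838H* = 0.0714, so H* = 8.52.
From dB/dt = 0: 0.701(1 - B*/122) = 0.0313·8.52, giving B* = 122·(1 - 0.38) = 75.6.
From dH/dt = 0: 0.013·75.6 - 0.0559 = 0.0266C*, so C* = 0.927/0.0266 = 34.8.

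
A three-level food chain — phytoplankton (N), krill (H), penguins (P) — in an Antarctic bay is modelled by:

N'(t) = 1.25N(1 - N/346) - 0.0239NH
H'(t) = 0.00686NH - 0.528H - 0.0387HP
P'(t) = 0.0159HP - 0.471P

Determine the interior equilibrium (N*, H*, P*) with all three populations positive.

N* ≈ 150, H* ≈ 29.6, P* ≈ 13

From dP/dt = 0: 0.0159H* = 0.471, so H* = 29.6.
From dN/dt = 0: 1.25(1 - N*/346) = 0.0239·29.6, giving N* = 346·(1 - 0.566) = 150.
From dH/dt = 0: 0.00686·150 - 0.528 = 0.0387P*, so P* = 0.501/0.0387 = 13.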